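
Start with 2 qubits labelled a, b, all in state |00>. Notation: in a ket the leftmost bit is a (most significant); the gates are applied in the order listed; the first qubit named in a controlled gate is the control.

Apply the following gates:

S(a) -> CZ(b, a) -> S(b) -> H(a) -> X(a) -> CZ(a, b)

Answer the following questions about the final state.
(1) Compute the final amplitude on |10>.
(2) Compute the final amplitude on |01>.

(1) |10> carries amplitude sqrt(2)/2 in the final state.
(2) The amplitude on |01> is 0.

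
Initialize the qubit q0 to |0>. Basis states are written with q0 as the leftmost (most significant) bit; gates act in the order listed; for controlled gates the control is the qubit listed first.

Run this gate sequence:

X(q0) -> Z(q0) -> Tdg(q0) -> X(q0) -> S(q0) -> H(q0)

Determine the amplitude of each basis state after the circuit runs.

The final amplitudes are sqrt(2)*exp(3*I*pi/4)/2 on |0>, sqrt(2)*exp(3*I*pi/4)/2 on |1>.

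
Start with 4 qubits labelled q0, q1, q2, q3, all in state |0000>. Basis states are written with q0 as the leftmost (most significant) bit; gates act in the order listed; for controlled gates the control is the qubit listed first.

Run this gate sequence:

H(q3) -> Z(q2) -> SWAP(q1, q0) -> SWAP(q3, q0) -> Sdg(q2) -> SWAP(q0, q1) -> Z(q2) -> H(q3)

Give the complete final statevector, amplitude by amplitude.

The final amplitudes are 1/2 on |0000>, 1/2 on |0001>, 1/2 on |0100>, 1/2 on |0101>, and 0 on every other basis state.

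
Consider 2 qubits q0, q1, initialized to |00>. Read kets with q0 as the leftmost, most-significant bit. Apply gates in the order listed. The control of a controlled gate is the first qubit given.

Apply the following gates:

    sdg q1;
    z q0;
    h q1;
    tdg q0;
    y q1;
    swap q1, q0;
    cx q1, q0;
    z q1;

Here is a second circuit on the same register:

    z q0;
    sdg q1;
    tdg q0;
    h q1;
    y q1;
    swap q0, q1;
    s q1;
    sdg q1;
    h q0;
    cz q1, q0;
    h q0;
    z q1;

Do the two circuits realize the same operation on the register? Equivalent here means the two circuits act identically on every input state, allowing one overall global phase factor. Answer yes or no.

Yes — the two circuits implement the same unitary up to a global phase.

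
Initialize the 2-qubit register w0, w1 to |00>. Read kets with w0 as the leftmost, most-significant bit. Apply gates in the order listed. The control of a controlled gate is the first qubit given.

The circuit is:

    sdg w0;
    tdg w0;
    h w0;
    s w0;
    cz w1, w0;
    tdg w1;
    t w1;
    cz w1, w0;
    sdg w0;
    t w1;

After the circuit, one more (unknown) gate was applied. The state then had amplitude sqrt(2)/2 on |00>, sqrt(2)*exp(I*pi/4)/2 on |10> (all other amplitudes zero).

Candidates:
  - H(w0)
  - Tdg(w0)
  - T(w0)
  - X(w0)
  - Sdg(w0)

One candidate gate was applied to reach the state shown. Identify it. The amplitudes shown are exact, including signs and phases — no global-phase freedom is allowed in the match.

The unique candidate consistent with the amplitudes is T(w0).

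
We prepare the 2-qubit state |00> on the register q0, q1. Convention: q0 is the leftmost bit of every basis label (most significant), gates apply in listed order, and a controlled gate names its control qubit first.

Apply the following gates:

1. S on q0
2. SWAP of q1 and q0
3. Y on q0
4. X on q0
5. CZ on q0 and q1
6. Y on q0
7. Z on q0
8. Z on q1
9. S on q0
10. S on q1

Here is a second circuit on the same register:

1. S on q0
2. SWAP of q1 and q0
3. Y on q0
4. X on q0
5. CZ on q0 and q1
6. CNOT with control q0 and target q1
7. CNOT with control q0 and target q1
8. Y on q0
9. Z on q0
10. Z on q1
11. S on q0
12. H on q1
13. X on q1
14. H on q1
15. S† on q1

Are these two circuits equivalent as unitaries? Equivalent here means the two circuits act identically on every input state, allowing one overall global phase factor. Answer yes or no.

Yes — the two circuits implement the same unitary up to a global phase.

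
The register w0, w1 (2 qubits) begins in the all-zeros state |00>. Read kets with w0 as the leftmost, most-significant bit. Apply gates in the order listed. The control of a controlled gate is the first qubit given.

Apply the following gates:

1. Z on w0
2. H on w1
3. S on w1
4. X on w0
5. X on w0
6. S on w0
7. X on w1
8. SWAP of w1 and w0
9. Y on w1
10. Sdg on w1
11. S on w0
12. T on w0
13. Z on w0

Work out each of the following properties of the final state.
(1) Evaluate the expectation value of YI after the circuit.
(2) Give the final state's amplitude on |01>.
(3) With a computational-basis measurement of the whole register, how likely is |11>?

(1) The observable YI averages to -sqrt(2)/2. Key observation: the block from step 4 through step 5 cancels to the identity and can be dropped.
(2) The amplitude on |01> is sqrt(2)*I/2.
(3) The probability of measuring |11> is 1/2.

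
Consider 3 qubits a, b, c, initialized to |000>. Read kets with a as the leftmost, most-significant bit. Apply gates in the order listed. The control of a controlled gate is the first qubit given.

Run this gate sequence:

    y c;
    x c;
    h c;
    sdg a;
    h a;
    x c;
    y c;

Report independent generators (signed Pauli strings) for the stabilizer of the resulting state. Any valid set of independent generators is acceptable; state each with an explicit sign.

The stabilizer group can be generated by +XII, -IIX, +IZI, among other valid generating sets.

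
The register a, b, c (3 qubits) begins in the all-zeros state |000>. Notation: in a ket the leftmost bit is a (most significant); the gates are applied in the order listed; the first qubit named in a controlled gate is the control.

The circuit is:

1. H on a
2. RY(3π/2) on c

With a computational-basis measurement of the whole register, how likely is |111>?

The probability of measuring |111> is 0.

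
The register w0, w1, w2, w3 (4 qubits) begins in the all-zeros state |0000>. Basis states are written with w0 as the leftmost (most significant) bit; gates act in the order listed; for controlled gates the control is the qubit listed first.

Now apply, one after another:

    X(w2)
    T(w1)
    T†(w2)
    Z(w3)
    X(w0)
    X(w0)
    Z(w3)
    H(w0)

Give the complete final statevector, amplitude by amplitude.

The resulting statevector has amplitude -sqrt(2)*exp(3*I*pi/4)/2 on |0010>, -sqrt(2)*exp(3*I*pi/4)/2 on |1010>, and 0 on every other basis state. Key observation: steps 4-7 multiply out to the identity, so the circuit reduces to the remaining gates.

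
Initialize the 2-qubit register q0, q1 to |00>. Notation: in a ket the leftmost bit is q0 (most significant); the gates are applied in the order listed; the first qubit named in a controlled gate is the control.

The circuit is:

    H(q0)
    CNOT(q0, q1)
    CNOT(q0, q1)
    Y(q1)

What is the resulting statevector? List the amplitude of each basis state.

The resulting statevector has amplitude 0 on |00>, sqrt(2)*I/2 on |01>, 0 on |10>, sqrt(2)*I/2 on |11>.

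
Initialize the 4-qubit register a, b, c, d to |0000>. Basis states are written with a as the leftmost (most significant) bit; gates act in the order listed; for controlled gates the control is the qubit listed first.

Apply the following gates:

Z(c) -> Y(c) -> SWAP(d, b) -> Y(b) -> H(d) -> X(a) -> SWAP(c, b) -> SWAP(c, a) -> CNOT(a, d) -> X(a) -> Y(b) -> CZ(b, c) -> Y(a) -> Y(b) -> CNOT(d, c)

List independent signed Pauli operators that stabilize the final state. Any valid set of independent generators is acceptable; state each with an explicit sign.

One valid set of independent stabilizer generators is +IIXX, -ZIII, -IZII, -IIZZ (any independent generating set of the same group is equally correct).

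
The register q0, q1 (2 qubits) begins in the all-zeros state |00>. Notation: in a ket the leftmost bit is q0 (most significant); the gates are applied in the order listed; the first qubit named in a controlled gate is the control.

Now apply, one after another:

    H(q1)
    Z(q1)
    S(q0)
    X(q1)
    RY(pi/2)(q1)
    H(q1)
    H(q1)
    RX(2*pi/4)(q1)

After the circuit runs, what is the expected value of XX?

In the final state, XX has expectation 0. Key observation: gates 6-7 undo each other exactly, leaving only the rest of the circuit to track.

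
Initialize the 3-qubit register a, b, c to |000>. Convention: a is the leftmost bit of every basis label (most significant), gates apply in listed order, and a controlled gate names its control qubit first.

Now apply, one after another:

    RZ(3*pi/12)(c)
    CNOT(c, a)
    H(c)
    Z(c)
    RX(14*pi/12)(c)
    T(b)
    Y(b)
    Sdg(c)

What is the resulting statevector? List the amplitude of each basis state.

The final amplitudes are (1 + sqrt(3) - I + sqrt(3)*I)*exp(7*I*pi/8)/4 on |010>, (-sqrt(3) + 1 + I + sqrt(3)*I)*exp(7*I*pi/8)/4 on |011>, and 0 on every other basis state.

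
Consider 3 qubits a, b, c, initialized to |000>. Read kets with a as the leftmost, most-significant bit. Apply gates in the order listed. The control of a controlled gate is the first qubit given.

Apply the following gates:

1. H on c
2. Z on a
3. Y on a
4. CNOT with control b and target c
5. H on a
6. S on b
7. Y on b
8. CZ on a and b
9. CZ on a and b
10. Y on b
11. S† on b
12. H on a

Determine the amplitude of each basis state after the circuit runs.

The final amplitudes are sqrt(2)*I/2 on |100>, sqrt(2)*I/2 on |101>, and 0 on every other basis state. Key observation: the block from step 5 through step 12 cancels to the identity and can be dropped.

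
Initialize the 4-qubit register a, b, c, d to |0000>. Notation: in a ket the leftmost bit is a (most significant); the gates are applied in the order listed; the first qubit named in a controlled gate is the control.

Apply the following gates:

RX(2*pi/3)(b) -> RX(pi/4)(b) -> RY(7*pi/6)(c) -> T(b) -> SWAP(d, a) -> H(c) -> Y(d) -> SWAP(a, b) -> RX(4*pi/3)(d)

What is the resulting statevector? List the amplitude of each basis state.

After the circuit, the state carries amplitude -3*sqrt(2 - sqrt(2))/16 + sqrt(3*sqrt(2) + 6)/16 on |0000>, -I*sqrt(sqrt(2) + 2)/16 + I*sqrt(6 - 3*sqrt(2))/16 on |0001>, -3*sqrt(sqrt(2) + 2)/16 + 3*sqrt(6 - 3*sqrt(2))/16 on |0010>, -3*I*sqrt(2 - sqrt(2))/16 + I*sqrt(3*sqrt(2) + 6)/16 on |0011>, 0 on |0100>, 0 on |0101>, 0 on |0110>, 0 on |0111>, (-3*sqrt(sqrt(2) + 2)/16 - sqrt(6 - 3*sqrt(2))/16)*exp(3*I*pi/4) on |1000>, (-sqrt(3*sqrt(2) + 6)/16 - sqrt(2 - sqrt(2))/16)*exp(I*pi/4) on |1001>, 3*(sqrt(2 - sqrt(2)) + sqrt(3)*sqrt(sqrt(2) + 2))*exp(3*I*pi/4)/16 on |1010>, (sqrt(6 - 3*sqrt(2))/16 + 3*sqrt(sqrt(2) + 2)/16)*exp(I*pi/4) on |1011>, 0 on |1100>, 0 on |1101>, 0 on |1110>, 0 on |1111>.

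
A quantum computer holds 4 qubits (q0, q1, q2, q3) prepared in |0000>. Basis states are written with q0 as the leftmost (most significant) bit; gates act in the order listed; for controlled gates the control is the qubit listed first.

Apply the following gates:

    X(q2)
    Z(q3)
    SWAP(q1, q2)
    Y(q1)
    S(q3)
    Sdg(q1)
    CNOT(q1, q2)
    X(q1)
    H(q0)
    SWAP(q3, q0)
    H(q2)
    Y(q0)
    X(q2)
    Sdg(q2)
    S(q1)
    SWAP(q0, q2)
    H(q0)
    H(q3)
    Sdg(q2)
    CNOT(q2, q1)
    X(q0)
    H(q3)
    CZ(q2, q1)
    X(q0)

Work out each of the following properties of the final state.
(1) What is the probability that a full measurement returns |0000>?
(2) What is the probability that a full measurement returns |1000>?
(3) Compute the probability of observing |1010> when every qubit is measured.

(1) The probability of measuring |0000> is 0.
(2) The probability of measuring |1000> is 0.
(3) The probability of measuring |1010> is 1/4.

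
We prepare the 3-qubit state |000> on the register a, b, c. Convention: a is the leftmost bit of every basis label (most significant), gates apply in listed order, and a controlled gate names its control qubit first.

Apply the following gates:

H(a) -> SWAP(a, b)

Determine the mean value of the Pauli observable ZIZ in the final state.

In the final state, ZIZ has expectation 1.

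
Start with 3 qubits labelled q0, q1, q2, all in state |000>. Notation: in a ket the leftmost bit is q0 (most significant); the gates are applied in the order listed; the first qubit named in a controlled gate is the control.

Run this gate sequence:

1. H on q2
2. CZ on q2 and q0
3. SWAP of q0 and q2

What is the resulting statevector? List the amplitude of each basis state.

After the circuit, the state carries amplitude sqrt(2)/2 on |000>, sqrt(2)/2 on |100>, and 0 on every other basis state.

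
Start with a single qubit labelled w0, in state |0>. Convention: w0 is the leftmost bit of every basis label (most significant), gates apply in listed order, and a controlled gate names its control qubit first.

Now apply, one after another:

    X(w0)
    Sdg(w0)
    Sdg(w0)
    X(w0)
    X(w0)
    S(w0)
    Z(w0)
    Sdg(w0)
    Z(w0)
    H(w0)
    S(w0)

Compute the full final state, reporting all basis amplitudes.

The final amplitudes are -sqrt(2)/2 on |0>, sqrt(2)*I/2 on |1>.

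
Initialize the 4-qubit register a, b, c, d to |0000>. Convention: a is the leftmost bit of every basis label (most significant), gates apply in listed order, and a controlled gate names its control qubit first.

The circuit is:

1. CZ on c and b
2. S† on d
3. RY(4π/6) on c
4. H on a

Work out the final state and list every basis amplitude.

After the circuit, the state carries amplitude sqrt(2)/4 on |0000>, sqrt(6)/4 on |0010>, sqrt(2)/4 on |1000>, sqrt(6)/4 on |1010>, and 0 on every other basis state.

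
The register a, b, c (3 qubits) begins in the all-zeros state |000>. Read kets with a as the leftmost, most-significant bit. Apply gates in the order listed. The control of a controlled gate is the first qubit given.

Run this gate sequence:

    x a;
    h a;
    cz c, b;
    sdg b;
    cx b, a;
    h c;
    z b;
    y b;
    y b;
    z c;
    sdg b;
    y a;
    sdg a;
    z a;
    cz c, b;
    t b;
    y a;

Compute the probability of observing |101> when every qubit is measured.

The probability of measuring |101> is 1/4.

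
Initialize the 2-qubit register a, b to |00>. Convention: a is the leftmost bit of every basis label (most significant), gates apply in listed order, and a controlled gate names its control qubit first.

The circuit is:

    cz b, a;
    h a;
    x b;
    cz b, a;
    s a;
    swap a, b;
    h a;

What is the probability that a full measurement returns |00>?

The probability of measuring |00> is 1/4.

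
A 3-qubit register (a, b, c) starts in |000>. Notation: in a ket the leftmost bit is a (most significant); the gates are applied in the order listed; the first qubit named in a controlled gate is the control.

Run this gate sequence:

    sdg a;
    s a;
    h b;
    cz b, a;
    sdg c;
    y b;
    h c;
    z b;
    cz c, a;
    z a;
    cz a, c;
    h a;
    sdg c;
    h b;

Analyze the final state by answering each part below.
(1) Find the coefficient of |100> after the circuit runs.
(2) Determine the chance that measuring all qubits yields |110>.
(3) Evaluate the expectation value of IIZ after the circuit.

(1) The final state's coefficient on |100> equals -I/2.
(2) The probability of measuring |110> is 0.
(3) The observable IIZ averages to 0.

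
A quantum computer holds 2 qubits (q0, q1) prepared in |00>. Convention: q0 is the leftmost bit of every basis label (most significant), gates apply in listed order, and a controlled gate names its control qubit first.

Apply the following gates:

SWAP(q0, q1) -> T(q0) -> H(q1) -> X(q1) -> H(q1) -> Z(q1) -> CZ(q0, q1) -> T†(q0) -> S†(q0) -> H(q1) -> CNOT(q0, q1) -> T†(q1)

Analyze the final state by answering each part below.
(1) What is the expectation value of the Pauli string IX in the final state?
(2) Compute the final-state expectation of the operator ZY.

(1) The observable IX averages to sqrt(2)/2. Key observation: gates 3-6 undo each other exactly, leaving only the rest of the circuit to track.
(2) The expectation value of ZY is -sqrt(2)/2.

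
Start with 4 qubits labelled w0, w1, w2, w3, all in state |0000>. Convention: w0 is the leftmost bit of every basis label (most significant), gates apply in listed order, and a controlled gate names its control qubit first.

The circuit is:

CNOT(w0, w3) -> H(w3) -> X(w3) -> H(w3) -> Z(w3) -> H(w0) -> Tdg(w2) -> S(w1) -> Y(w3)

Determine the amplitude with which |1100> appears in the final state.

The amplitude on |1100> is 0. Key observation: gates 2-5 undo each other exactly, leaving only the rest of the circuit to track.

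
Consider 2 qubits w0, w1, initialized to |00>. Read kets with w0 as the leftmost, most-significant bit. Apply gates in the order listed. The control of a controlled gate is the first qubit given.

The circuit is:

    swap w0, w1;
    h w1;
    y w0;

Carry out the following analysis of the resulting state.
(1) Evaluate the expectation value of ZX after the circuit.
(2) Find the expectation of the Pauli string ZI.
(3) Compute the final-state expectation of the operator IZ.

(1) The observable ZX averages to -1.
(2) The observable ZI averages to -1.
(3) In the final state, IZ has expectation 0.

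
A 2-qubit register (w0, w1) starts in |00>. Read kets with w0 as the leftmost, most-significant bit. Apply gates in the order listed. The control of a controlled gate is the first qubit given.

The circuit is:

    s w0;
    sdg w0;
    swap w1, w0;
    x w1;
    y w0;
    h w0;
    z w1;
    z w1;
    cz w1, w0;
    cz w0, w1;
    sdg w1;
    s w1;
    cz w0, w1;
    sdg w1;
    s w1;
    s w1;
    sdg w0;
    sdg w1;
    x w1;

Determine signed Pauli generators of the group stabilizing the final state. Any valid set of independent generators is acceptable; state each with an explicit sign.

One valid set of independent stabilizer generators is -YI, +IZ (any independent generating set of the same group is equally correct).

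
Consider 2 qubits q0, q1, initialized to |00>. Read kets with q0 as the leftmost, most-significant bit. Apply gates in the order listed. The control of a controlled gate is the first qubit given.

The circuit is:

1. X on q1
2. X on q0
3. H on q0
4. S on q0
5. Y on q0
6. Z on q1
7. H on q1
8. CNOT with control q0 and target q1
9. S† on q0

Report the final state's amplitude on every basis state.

After the circuit, the state carries amplitude 1/2 on |00>, -1/2 on |01>, 1/2 on |10>, -1/2 on |11>.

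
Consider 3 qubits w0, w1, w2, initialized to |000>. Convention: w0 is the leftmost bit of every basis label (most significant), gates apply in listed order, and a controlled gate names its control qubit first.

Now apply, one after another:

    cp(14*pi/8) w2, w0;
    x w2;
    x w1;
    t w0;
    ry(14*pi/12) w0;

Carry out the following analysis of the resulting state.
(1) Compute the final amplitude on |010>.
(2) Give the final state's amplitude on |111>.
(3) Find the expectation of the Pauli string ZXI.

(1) The amplitude on |010> is 0.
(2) The amplitude on |111> is sqrt(2)/4 + sqrt(6)/4.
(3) In the final state, ZXI has expectation 0.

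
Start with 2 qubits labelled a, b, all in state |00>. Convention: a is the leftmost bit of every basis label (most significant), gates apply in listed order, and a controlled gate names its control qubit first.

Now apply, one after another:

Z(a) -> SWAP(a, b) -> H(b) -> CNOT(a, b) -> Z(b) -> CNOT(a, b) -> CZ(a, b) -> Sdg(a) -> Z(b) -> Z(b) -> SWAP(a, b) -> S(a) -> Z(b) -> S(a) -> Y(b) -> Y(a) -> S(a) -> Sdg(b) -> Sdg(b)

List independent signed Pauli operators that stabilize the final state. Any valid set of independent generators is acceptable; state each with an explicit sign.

One valid set of independent stabilizer generators is -YI, -IZ (any independent generating set of the same group is equally correct).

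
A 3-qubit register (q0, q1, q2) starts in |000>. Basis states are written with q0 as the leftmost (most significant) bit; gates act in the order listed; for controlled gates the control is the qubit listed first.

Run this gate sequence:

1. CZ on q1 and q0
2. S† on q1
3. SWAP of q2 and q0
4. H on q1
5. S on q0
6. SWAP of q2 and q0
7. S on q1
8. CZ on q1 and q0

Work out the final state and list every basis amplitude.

The final amplitudes are sqrt(2)/2 on |000>, sqrt(2)*I/2 on |010>, and 0 on every other basis state.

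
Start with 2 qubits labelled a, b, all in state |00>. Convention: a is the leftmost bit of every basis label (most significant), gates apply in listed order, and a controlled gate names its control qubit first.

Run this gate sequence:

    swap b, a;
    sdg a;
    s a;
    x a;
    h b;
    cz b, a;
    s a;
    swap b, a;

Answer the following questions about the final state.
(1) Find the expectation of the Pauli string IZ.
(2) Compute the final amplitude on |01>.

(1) The expectation value of IZ is -1.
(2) |01> carries amplitude sqrt(2)*I/2 in the final state.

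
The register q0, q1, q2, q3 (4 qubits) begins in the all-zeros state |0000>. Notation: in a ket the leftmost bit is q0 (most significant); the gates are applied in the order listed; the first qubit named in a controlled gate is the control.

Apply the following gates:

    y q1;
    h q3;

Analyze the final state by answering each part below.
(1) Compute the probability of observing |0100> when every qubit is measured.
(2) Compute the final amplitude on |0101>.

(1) The probability of measuring |0100> is 1/2.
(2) |0101> carries amplitude sqrt(2)*I/2 in the final state.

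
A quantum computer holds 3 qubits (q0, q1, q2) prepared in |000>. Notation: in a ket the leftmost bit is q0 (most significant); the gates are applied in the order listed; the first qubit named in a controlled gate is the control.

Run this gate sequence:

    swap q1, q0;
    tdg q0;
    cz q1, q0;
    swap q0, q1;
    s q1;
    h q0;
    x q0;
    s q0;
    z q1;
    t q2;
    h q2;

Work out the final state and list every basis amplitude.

After the circuit, the state carries amplitude 1/2 on |000>, 1/2 on |001>, 0 on |010>, 0 on |011>, I/2 on |100>, I/2 on |101>, 0 on |110>, 0 on |111>.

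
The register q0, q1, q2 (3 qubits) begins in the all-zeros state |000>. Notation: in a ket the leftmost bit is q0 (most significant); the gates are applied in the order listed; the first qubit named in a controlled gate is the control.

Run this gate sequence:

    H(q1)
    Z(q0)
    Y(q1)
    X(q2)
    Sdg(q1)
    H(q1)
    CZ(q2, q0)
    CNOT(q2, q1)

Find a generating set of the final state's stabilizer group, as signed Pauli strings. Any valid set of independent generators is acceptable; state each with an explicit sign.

The stabilizer group can be generated by +IYI, +ZII, -IIZ, among other valid generating sets.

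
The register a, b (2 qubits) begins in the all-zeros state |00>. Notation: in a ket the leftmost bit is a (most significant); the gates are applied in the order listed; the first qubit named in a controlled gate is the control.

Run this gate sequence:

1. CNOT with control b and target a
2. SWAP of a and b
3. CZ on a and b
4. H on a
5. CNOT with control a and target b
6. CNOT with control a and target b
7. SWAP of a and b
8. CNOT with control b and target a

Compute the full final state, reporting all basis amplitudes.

The resulting statevector has amplitude sqrt(2)/2 on |00>, 0 on |01>, 0 on |10>, sqrt(2)/2 on |11>.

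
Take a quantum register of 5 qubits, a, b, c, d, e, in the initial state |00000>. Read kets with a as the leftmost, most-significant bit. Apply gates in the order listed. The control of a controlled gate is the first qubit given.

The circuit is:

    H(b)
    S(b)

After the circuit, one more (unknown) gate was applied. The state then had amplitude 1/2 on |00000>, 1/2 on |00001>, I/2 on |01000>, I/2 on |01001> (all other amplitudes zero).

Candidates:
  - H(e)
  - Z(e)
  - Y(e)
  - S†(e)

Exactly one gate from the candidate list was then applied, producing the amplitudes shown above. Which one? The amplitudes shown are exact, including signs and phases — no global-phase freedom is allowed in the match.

The applied gate was H(e).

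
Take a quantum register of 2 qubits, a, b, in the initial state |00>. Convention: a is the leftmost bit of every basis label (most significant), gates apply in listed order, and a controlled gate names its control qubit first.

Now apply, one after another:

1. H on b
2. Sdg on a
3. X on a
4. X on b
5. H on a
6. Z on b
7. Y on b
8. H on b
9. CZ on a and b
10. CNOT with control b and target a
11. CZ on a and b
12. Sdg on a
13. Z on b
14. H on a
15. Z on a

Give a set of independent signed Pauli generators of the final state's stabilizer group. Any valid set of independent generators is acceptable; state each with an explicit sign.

The final state is stabilized by the group generated by +YI, +IZ; other independent generating sets are equally valid.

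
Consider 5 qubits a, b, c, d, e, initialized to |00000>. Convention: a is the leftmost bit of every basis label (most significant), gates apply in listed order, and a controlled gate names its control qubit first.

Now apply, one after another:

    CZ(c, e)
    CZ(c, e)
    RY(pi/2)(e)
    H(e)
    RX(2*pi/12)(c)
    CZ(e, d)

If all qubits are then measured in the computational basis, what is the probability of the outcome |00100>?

Outcome |00100> occurs with probability 1/2 - sqrt(3)/4. Key observation: gates 1-2 undo each other exactly, leaving only the rest of the circuit to track.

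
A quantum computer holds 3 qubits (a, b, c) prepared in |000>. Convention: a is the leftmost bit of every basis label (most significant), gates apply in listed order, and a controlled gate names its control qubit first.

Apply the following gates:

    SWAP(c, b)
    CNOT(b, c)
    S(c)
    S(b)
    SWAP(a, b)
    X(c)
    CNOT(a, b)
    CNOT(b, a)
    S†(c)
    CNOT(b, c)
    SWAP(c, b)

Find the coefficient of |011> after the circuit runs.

The amplitude on |011> is 0.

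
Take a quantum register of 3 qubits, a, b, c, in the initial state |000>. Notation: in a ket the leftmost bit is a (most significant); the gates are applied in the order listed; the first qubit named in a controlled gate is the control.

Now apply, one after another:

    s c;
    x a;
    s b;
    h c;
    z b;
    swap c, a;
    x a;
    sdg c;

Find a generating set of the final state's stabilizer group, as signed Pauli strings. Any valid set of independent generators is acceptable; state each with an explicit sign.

One valid set of independent stabilizer generators is +XII, +IZI, -IIZ (any independent generating set of the same group is equally correct).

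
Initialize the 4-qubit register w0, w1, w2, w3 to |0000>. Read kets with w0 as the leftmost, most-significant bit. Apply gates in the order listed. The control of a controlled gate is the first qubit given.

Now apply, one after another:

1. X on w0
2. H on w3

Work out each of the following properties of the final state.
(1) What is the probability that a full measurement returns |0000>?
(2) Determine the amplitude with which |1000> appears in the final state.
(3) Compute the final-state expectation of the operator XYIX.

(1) The probability of measuring |0000> is 0.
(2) The final state's coefficient on |1000> equals sqrt(2)/2.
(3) The expectation value of XYIX is 0.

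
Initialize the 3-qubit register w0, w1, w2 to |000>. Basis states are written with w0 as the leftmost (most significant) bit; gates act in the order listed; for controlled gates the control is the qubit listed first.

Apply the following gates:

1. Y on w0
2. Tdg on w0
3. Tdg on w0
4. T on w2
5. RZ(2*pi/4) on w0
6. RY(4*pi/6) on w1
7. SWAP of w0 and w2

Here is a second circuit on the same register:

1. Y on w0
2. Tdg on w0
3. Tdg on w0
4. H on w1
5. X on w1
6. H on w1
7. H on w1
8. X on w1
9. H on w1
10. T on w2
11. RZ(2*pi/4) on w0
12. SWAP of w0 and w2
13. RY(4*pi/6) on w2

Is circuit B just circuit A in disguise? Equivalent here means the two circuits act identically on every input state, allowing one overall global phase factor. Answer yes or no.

No: there is an input state on which the two circuits produce genuinely different outputs (not merely differing by a phase).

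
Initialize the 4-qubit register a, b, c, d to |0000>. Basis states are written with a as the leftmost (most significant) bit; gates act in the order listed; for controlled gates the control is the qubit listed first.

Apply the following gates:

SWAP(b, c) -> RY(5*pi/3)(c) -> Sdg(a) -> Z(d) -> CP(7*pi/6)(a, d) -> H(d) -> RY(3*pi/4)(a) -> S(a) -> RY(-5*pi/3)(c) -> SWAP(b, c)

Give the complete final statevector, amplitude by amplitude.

After the circuit, the state carries amplitude sqrt(4 - 2*sqrt(2))/4 on |0000>, sqrt(4 - 2*sqrt(2))/4 on |0001>, I*sqrt(2*sqrt(2) + 4)/4 on |1000>, I*sqrt(2*sqrt(2) + 4)/4 on |1001>, and 0 on every other basis state.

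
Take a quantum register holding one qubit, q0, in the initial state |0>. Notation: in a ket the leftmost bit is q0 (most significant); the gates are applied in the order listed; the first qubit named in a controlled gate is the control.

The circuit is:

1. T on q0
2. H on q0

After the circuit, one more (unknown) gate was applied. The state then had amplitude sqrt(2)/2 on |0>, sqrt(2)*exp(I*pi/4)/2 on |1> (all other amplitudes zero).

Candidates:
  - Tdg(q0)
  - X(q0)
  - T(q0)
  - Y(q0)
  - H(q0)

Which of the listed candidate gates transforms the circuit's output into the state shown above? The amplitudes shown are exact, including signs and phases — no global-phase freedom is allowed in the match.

The unique candidate consistent with the amplitudes is T(q0).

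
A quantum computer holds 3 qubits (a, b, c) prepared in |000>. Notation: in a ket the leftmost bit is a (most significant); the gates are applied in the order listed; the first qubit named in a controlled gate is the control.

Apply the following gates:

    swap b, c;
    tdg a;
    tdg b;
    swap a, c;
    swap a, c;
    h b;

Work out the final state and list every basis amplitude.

After the circuit, the state carries amplitude sqrt(2)/2 on |000>, sqrt(2)/2 on |010>, and 0 on every other basis state. Key observation: steps 4-5 multiply out to the identity, so the circuit reduces to the remaining gates.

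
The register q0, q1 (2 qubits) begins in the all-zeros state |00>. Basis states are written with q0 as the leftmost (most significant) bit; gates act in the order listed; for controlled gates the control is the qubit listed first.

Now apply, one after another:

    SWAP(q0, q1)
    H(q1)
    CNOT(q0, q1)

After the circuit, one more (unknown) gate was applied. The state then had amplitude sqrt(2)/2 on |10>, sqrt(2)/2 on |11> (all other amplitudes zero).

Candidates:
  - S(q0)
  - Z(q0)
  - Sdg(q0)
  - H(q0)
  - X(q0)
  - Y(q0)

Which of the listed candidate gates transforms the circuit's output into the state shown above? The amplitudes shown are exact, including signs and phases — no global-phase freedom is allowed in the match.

It was X(q0) that produced the state shown.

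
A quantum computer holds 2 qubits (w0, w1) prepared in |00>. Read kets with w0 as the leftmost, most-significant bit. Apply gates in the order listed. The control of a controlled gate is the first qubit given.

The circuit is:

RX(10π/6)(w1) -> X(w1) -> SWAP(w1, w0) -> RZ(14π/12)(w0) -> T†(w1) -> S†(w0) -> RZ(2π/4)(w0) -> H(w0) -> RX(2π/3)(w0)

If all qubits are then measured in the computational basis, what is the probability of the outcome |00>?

The probability of measuring |00> is 1/2 - sqrt(3)/8.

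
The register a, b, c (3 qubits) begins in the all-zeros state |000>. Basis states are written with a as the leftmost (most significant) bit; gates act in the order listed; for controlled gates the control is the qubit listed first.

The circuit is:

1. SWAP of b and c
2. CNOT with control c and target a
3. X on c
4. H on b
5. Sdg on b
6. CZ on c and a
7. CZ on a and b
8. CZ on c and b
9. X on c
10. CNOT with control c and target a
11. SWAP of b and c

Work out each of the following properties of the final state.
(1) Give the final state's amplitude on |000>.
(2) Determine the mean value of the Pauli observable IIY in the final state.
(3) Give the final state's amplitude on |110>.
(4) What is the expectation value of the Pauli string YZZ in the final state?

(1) |000> carries amplitude sqrt(2)/2 in the final state.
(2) In the final state, IIY has expectation 1.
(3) The amplitude on |110> is 0.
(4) The expectation value of YZZ is 0.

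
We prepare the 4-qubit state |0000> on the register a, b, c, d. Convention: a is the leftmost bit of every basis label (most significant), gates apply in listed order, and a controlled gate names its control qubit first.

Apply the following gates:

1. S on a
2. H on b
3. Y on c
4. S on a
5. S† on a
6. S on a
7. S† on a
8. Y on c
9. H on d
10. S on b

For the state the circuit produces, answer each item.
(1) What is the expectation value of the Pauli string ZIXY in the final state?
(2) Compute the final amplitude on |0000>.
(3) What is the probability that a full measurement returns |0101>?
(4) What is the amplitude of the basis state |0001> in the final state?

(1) The expectation value of ZIXY is 0. Key observation: gates 3-8 undo each other exactly, leaving only the rest of the circuit to track.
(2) The final state's coefficient on |0000> equals 1/2.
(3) A full measurement returns |0101> with probability 1/4.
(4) |0001> carries amplitude 1/2 in the final state.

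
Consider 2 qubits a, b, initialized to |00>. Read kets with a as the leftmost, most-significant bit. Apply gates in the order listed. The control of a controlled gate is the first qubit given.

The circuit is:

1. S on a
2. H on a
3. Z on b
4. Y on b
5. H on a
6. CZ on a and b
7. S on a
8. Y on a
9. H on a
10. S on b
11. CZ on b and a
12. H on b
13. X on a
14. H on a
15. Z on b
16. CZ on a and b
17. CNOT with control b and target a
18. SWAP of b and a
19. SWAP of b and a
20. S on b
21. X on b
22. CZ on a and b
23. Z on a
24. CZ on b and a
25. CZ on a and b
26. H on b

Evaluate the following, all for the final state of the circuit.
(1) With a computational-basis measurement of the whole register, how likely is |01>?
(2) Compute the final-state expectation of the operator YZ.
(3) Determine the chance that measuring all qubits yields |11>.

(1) Outcome |01> occurs with probability 1/4.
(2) In the final state, YZ has expectation -1.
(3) The probability of measuring |11> is 1/4.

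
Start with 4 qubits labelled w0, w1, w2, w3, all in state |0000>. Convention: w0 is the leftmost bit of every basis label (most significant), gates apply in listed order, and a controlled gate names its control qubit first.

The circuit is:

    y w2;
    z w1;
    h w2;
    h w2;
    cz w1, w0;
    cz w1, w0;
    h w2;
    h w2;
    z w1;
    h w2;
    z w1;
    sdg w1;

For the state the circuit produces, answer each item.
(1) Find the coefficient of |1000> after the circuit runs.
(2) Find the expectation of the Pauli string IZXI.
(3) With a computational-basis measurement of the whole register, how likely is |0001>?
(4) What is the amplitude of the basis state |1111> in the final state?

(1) The final state's coefficient on |1000> equals 0.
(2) The observable IZXI averages to -1.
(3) The probability of measuring |0001> is 0.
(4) The final state's coefficient on |1111> equals 0.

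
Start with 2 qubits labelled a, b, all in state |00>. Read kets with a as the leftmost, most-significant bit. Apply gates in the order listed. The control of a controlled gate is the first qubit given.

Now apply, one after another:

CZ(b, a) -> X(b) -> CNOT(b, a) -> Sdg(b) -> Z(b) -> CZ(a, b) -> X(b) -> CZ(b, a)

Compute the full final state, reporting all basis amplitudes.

After the circuit, the state carries amplitude -I on |10>, and 0 on every other basis state.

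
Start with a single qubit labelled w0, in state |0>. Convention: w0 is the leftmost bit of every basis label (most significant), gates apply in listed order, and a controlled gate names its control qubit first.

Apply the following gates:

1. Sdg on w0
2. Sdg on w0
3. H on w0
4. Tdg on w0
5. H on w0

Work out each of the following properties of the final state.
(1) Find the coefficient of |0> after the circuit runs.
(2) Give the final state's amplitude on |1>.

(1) The final state's coefficient on |0> equals 1/2 - exp(3*I*pi/4)/2.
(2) |1> carries amplitude 1/2 + exp(3*I*pi/4)/2 in the final state.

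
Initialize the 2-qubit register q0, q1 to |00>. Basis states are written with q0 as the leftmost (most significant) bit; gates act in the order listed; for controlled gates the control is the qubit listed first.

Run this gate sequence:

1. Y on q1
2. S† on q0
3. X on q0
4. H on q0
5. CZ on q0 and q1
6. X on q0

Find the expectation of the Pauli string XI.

The expectation value of XI is 1.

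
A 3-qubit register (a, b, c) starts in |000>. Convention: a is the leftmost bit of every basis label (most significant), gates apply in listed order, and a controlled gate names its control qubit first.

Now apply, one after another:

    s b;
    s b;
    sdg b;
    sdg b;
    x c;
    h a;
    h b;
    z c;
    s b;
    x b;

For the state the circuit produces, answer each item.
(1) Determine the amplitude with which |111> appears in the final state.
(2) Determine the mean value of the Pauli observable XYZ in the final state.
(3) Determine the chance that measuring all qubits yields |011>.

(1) |111> carries amplitude -1/2 in the final state.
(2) The observable XYZ averages to 1.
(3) Outcome |011> occurs with probability 1/4.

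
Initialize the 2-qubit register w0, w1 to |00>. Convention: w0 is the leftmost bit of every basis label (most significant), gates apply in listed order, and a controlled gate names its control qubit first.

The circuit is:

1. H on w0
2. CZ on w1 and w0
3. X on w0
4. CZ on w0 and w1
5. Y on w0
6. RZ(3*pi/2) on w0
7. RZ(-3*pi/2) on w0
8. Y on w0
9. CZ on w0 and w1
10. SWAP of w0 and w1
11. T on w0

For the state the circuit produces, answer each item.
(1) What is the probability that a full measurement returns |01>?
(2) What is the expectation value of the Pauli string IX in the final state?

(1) Outcome |01> occurs with probability 1/2.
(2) The expectation value of IX is 1.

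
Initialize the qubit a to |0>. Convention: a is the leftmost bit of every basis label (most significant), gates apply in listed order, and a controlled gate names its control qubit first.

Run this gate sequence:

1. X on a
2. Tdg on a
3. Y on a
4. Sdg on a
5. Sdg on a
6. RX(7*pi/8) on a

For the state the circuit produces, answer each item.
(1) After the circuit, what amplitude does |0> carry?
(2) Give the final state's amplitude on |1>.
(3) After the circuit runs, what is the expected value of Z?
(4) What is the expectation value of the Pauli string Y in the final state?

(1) The amplitude on |0> is -exp(I*pi/4)*sin(pi/16).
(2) The final state's coefficient on |1> equals exp(3*I*pi/4)*cos(pi/16).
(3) In the final state, Z has expectation -sqrt(sqrt(2) + 2)/2.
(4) The expectation value of Y is -sqrt(2 - sqrt(2))/2.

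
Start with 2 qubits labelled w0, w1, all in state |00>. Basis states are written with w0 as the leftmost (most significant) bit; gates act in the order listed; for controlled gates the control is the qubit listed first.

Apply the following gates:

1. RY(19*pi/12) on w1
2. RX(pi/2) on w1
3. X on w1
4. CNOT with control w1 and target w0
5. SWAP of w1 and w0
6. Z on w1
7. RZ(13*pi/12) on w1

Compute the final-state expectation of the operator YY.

The observable YY averages to 1.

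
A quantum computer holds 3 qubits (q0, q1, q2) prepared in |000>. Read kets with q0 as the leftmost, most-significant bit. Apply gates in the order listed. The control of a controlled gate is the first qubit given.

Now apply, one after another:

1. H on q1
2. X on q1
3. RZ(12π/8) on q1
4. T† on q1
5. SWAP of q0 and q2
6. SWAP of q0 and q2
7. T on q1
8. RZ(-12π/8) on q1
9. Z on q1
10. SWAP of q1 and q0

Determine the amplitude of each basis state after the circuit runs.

The final amplitudes are sqrt(2)/2 on |000>, -sqrt(2)/2 on |100>, and 0 on every other basis state.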